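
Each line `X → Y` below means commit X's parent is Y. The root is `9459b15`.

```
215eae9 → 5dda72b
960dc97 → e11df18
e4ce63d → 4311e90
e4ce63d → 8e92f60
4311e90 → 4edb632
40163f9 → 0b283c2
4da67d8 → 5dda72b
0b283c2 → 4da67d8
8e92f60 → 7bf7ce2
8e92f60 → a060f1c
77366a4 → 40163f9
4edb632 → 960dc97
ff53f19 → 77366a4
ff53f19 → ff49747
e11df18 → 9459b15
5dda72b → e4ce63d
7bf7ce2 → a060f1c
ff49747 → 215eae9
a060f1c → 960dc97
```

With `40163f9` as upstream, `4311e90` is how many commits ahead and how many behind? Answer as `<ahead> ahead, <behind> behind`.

0 ahead, 8 behind

Reachable from 4311e90: {4311e90, 4edb632, 9459b15, 960dc97, e11df18}.
Reachable from 40163f9: {0b283c2, 40163f9, 4311e90, 4da67d8, 4edb632, 5dda72b, 7bf7ce2, 8e92f60, 9459b15, 960dc97, a060f1c, e11df18, e4ce63d}.
Only in 4311e90's history (ahead): {} — 0.
Only in 40163f9's history (behind): {0b283c2, 40163f9, 4da67d8, 5dda72b, 7bf7ce2, 8e92f60, a060f1c, e4ce63d} — 8.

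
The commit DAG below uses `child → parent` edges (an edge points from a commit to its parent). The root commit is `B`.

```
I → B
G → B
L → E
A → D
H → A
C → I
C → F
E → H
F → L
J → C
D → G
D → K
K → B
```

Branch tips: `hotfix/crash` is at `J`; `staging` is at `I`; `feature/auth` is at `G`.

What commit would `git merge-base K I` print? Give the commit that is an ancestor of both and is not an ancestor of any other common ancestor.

Ancestors of K: {B, K}.
Ancestors of I: {B, I}.
Common ancestors: {B}.
The only common ancestor is B, so it is the merge base.

B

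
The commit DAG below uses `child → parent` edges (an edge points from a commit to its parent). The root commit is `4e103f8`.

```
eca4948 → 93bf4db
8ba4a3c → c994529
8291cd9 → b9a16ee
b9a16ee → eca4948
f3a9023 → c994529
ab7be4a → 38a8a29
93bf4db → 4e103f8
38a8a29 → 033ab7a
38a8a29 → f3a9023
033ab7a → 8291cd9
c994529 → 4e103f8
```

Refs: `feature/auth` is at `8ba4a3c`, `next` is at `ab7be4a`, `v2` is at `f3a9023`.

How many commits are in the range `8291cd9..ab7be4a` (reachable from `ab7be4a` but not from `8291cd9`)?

Reachable from ab7be4a: {033ab7a, 38a8a29, 4e103f8, 8291cd9, 93bf4db, ab7be4a, b9a16ee, c994529, eca4948, f3a9023}.
Reachable from 8291cd9: {4e103f8, 8291cd9, 93bf4db, b9a16ee, eca4948}.
In ab7be4a's history but not 8291cd9's: {033ab7a, 38a8a29, ab7be4a, c994529, f3a9023} — 5 commits.

5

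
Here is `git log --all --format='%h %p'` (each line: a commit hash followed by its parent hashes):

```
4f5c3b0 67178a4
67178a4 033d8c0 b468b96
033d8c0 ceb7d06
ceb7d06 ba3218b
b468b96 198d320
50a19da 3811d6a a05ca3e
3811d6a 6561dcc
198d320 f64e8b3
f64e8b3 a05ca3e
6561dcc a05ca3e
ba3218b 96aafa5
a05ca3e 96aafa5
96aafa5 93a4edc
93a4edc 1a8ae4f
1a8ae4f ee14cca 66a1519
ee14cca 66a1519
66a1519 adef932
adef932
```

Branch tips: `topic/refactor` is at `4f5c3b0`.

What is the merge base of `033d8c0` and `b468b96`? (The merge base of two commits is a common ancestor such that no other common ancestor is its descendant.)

96aafa5

Ancestors of 033d8c0: {033d8c0, 1a8ae4f, 66a1519, 93a4edc, 96aafa5, adef932, ba3218b, ceb7d06, ee14cca}.
Ancestors of b468b96: {198d320, 1a8ae4f, 66a1519, 93a4edc, 96aafa5, a05ca3e, adef932, b468b96, ee14cca, f64e8b3}.
Common ancestors: {1a8ae4f, 66a1519, 93a4edc, 96aafa5, adef932, ee14cca}.
Among these, 96aafa5 is not an ancestor of any other common ancestor — it is the merge base.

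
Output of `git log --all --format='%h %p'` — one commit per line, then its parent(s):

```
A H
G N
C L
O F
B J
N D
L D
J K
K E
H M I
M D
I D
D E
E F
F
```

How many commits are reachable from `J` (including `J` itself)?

4

Walking parent pointers from J: reachable set = {E, F, J, K}.
That is 4 commits.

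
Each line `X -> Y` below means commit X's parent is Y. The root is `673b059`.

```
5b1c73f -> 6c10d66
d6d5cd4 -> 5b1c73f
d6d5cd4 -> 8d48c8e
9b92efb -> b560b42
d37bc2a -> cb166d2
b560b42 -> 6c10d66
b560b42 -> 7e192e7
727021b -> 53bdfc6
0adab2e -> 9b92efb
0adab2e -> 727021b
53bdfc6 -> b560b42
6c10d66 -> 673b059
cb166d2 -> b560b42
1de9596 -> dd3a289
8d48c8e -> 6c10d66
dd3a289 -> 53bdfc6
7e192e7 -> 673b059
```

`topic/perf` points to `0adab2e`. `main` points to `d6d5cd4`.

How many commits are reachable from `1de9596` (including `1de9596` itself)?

Walking parent pointers from 1de9596: reachable set = {1de9596, 53bdfc6, 673b059, 6c10d66, 7e192e7, b560b42, dd3a289}.
That is 7 commits.

7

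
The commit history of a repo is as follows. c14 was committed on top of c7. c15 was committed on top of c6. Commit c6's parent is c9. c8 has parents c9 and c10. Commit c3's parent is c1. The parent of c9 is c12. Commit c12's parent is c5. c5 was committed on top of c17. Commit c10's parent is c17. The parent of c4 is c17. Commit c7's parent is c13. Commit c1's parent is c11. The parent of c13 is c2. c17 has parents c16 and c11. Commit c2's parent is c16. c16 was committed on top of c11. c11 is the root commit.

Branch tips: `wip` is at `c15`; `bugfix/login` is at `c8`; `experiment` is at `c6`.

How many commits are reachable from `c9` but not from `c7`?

Reachable from c9: {c11, c12, c16, c17, c5, c9}.
Reachable from c7: {c11, c13, c16, c2, c7}.
In c9's history but not c7's: {c12, c17, c5, c9} — 4 commits.

4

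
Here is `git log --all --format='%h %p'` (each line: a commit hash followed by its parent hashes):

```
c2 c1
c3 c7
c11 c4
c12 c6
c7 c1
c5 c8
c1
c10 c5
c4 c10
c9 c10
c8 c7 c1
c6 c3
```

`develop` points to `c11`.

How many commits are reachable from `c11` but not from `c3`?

5

Reachable from c11: {c1, c10, c11, c4, c5, c7, c8}.
Reachable from c3: {c1, c3, c7}.
In c11's history but not c3's: {c10, c11, c4, c5, c8} — 5 commits.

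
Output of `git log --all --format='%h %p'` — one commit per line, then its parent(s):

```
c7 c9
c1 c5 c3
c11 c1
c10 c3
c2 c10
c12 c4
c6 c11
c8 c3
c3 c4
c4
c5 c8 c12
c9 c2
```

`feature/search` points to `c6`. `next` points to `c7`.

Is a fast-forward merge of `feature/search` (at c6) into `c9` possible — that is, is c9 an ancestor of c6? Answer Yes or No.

A fast-forward from c9 to c6 is possible iff c9 is an ancestor of c6.
Ancestors of c6: {c1, c11, c12, c3, c4, c5, c6, c8}.
c9 is not among them, so fast-forward is not possible.

No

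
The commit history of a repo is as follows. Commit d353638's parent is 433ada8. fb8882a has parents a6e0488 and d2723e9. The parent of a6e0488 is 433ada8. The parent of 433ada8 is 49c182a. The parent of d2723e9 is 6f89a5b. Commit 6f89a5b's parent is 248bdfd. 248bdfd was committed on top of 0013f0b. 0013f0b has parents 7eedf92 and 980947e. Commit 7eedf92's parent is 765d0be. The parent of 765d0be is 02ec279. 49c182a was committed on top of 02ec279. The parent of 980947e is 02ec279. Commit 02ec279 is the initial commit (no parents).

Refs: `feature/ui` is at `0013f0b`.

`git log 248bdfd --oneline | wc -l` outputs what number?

Walking parent pointers from 248bdfd: reachable set = {0013f0b, 02ec279, 248bdfd, 765d0be, 7eedf92, 980947e}.
That is 6 commits.

6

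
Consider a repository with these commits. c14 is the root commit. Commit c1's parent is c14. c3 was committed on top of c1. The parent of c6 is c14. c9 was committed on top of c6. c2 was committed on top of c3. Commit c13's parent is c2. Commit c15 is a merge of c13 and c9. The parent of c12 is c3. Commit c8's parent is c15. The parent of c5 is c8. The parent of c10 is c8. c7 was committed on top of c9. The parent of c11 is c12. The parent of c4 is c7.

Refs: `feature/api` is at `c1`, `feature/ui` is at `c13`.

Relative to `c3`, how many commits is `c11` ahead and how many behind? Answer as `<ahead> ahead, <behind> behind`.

2 ahead, 0 behind

Reachable from c11: {c1, c11, c12, c14, c3}.
Reachable from c3: {c1, c14, c3}.
Only in c11's history (ahead): {c11, c12} — 2.
Only in c3's history (behind): {} — 0.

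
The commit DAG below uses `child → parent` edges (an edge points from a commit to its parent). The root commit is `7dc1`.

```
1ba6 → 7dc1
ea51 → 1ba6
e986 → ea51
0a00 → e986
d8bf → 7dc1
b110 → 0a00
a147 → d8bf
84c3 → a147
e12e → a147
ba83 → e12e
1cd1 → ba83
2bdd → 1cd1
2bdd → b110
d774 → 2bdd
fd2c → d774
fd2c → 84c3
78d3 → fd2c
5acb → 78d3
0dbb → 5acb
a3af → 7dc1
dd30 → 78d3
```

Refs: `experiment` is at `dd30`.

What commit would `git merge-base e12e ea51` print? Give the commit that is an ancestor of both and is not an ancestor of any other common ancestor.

7dc1

Ancestors of e12e: {7dc1, a147, d8bf, e12e}.
Ancestors of ea51: {1ba6, 7dc1, ea51}.
Common ancestors: {7dc1}.
The only common ancestor is 7dc1, so it is the merge base.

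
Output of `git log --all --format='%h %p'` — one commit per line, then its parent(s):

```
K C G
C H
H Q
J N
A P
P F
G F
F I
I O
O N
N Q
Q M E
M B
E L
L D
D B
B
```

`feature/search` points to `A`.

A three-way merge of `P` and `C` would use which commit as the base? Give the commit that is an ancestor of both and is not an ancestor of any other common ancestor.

Q

Ancestors of P: {B, D, E, F, I, L, M, N, O, P, Q}.
Ancestors of C: {B, C, D, E, H, L, M, Q}.
Common ancestors: {B, D, E, L, M, Q}.
Among these, Q is not an ancestor of any other common ancestor — it is the merge base.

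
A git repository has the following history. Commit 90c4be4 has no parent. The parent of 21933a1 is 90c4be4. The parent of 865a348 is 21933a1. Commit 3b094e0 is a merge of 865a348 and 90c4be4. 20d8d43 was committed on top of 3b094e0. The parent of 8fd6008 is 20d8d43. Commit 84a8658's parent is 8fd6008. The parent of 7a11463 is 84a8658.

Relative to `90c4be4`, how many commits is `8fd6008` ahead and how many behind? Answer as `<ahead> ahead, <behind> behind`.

Reachable from 8fd6008: {20d8d43, 21933a1, 3b094e0, 865a348, 8fd6008, 90c4be4}.
Reachable from 90c4be4: {90c4be4}.
Only in 8fd6008's history (ahead): {20d8d43, 21933a1, 3b094e0, 865a348, 8fd6008} — 5.
Only in 90c4be4's history (behind): {} — 0.

5 ahead, 0 behind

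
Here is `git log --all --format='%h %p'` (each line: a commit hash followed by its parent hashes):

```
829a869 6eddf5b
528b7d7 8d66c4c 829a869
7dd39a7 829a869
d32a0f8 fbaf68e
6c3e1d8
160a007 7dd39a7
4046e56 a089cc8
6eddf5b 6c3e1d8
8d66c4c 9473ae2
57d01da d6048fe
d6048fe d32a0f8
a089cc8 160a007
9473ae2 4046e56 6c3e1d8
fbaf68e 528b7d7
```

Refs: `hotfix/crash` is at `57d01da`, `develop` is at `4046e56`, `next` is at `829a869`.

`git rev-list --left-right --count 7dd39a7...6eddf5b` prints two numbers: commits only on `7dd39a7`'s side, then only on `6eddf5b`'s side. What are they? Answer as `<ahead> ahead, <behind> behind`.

Reachable from 7dd39a7: {6c3e1d8, 6eddf5b, 7dd39a7, 829a869}.
Reachable from 6eddf5b: {6c3e1d8, 6eddf5b}.
Only in 7dd39a7's history (ahead): {7dd39a7, 829a869} — 2.
Only in 6eddf5b's history (behind): {} — 0.

2 ahead, 0 behind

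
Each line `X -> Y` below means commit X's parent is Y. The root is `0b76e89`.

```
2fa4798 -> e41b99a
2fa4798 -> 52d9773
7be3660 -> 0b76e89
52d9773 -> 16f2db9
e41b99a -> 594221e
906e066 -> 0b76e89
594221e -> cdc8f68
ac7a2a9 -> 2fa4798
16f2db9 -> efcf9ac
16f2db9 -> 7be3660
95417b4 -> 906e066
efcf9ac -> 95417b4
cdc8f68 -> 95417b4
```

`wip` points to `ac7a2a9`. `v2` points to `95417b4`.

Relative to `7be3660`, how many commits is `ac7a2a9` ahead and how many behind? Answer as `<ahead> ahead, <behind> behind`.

Reachable from ac7a2a9: {0b76e89, 16f2db9, 2fa4798, 52d9773, 594221e, 7be3660, 906e066, 95417b4, ac7a2a9, cdc8f68, e41b99a, efcf9ac}.
Reachable from 7be3660: {0b76e89, 7be3660}.
Only in ac7a2a9's history (ahead): {16f2db9, 2fa4798, 52d9773, 594221e, 906e066, 95417b4, ac7a2a9, cdc8f68, e41b99a, efcf9ac} — 10.
Only in 7be3660's history (behind): {} — 0.

10 ahead, 0 behind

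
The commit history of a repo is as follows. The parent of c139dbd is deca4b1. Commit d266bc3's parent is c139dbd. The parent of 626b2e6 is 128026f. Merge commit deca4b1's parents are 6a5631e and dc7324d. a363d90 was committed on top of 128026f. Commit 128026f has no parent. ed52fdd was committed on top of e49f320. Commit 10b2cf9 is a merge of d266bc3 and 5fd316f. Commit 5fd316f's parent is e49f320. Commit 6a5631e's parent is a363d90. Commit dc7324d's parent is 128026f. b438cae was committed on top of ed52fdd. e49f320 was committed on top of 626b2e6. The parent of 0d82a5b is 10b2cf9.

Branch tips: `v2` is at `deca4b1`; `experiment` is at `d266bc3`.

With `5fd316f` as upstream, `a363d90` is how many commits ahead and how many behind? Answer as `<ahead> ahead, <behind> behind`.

Reachable from a363d90: {128026f, a363d90}.
Reachable from 5fd316f: {128026f, 5fd316f, 626b2e6, e49f320}.
Only in a363d90's history (ahead): {a363d90} — 1.
Only in 5fd316f's history (behind): {5fd316f, 626b2e6, e49f320} — 3.

1 ahead, 3 behind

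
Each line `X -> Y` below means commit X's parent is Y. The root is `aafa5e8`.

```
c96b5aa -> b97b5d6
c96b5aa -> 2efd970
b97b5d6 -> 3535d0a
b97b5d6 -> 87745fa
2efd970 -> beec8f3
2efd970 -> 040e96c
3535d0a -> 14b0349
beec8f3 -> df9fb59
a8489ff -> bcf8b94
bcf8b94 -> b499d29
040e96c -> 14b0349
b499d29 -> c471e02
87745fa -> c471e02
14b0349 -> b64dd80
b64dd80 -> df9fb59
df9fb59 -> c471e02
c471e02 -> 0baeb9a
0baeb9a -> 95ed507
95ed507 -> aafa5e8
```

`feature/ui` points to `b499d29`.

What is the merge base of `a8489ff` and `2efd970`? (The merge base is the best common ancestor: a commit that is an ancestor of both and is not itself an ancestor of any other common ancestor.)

c471e02

Ancestors of a8489ff: {0baeb9a, 95ed507, a8489ff, aafa5e8, b499d29, bcf8b94, c471e02}.
Ancestors of 2efd970: {040e96c, 0baeb9a, 14b0349, 2efd970, 95ed507, aafa5e8, b64dd80, beec8f3, c471e02, df9fb59}.
Common ancestors: {0baeb9a, 95ed507, aafa5e8, c471e02}.
Among these, c471e02 is not an ancestor of any other common ancestor — it is the merge base.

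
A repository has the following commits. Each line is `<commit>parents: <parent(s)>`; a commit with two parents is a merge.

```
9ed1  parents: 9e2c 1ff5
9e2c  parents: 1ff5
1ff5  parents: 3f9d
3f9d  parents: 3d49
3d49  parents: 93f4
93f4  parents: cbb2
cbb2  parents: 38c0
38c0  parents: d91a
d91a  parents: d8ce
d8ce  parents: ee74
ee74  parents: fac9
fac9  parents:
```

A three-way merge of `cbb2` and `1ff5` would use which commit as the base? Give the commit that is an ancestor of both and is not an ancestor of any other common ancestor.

cbb2

Ancestors of cbb2: {38c0, cbb2, d8ce, d91a, ee74, fac9}.
Ancestors of 1ff5: {1ff5, 38c0, 3d49, 3f9d, 93f4, cbb2, d8ce, d91a, ee74, fac9}.
Common ancestors: {38c0, cbb2, d8ce, d91a, ee74, fac9}.
Among these, cbb2 is not an ancestor of any other common ancestor — it is the merge base.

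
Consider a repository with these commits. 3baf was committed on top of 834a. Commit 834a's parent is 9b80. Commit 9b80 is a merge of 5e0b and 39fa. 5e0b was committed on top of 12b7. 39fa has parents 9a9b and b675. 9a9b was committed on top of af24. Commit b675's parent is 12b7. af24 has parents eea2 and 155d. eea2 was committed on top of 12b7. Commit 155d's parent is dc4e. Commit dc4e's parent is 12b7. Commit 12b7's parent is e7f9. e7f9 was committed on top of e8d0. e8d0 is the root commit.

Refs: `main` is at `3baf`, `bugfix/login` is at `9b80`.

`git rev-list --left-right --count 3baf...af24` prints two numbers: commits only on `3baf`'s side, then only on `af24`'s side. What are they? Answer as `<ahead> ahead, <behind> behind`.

7 ahead, 0 behind

Reachable from 3baf: {12b7, 155d, 39fa, 3baf, 5e0b, 834a, 9a9b, 9b80, af24, b675, dc4e, e7f9, e8d0, eea2}.
Reachable from af24: {12b7, 155d, af24, dc4e, e7f9, e8d0, eea2}.
Only in 3baf's history (ahead): {39fa, 3baf, 5e0b, 834a, 9a9b, 9b80, b675} — 7.
Only in af24's history (behind): {} — 0.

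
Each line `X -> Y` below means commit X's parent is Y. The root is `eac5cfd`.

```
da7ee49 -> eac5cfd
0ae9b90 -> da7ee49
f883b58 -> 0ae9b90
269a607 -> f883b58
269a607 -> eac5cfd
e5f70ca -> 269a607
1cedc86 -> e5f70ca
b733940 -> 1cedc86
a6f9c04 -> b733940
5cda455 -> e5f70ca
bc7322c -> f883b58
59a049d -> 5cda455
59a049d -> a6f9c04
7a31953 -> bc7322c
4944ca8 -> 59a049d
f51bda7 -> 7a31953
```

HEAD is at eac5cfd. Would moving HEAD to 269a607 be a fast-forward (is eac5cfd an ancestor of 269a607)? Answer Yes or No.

Yes

A fast-forward from eac5cfd to 269a607 is possible iff eac5cfd is an ancestor of 269a607.
Ancestors of 269a607: {0ae9b90, 269a607, da7ee49, eac5cfd, f883b58}.
eac5cfd is among them, so fast-forward is possible.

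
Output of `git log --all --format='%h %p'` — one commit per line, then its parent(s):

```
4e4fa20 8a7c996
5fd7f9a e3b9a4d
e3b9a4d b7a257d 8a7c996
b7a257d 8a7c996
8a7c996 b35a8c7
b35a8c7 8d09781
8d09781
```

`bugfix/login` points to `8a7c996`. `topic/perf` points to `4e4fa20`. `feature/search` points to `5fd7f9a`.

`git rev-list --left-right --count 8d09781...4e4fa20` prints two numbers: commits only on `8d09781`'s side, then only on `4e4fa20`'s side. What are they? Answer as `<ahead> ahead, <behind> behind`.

Reachable from 8d09781: {8d09781}.
Reachable from 4e4fa20: {4e4fa20, 8a7c996, 8d09781, b35a8c7}.
Only in 8d09781's history (ahead): {} — 0.
Only in 4e4fa20's history (behind): {4e4fa20, 8a7c996, b35a8c7} — 3.

0 ahead, 3 behind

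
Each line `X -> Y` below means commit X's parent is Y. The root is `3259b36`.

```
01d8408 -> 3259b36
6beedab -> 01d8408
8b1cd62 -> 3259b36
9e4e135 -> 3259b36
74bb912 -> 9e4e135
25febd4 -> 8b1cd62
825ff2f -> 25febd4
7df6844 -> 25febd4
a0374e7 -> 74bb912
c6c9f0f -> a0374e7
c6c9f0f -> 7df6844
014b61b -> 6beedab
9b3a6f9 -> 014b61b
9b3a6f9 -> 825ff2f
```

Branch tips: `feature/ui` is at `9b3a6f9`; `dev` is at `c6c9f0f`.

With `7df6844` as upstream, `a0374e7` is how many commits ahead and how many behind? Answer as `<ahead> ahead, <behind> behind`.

Reachable from a0374e7: {3259b36, 74bb912, 9e4e135, a0374e7}.
Reachable from 7df6844: {25febd4, 3259b36, 7df6844, 8b1cd62}.
Only in a0374e7's history (ahead): {74bb912, 9e4e135, a0374e7} — 3.
Only in 7df6844's history (behind): {25febd4, 7df6844, 8b1cd62} — 3.

3 ahead, 3 behind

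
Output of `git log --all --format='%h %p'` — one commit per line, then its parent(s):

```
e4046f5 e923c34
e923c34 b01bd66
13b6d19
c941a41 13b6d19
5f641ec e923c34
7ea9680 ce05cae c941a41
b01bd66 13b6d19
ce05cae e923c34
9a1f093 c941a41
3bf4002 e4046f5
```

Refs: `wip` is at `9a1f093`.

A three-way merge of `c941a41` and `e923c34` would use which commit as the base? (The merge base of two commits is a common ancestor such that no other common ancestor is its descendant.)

Ancestors of c941a41: {13b6d19, c941a41}.
Ancestors of e923c34: {13b6d19, b01bd66, e923c34}.
Common ancestors: {13b6d19}.
The only common ancestor is 13b6d19, so it is the merge base.

13b6d19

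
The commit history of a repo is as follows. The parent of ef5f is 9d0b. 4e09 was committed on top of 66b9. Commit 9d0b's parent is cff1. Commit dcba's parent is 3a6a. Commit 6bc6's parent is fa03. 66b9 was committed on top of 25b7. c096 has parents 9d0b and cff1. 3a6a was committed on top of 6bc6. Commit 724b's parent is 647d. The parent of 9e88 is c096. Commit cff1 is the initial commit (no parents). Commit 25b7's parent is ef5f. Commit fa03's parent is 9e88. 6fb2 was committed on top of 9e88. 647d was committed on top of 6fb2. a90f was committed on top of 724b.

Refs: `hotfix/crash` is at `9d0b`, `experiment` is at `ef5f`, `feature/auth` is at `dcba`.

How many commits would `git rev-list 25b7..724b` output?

Reachable from 724b: {647d, 6fb2, 724b, 9d0b, 9e88, c096, cff1}.
Reachable from 25b7: {25b7, 9d0b, cff1, ef5f}.
In 724b's history but not 25b7's: {647d, 6fb2, 724b, 9e88, c096} — 5 commits.

5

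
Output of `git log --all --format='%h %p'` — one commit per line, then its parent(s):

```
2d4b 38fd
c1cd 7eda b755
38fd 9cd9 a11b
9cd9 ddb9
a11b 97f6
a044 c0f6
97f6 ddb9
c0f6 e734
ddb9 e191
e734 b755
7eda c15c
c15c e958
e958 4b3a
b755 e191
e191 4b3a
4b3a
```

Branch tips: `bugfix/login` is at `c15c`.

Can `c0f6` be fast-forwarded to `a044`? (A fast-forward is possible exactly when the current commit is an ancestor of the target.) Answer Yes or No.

Yes

A fast-forward from c0f6 to a044 is possible iff c0f6 is an ancestor of a044.
Ancestors of a044: {4b3a, a044, b755, c0f6, e191, e734}.
c0f6 is among them, so fast-forward is possible.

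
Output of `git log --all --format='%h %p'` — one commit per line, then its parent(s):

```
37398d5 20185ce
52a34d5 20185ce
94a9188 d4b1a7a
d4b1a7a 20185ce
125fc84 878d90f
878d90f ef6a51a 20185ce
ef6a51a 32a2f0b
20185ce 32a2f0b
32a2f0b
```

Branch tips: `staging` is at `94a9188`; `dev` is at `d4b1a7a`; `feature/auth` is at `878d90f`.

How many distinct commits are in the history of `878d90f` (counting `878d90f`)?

4

Walking parent pointers from 878d90f: reachable set = {20185ce, 32a2f0b, 878d90f, ef6a51a}.
That is 4 commits.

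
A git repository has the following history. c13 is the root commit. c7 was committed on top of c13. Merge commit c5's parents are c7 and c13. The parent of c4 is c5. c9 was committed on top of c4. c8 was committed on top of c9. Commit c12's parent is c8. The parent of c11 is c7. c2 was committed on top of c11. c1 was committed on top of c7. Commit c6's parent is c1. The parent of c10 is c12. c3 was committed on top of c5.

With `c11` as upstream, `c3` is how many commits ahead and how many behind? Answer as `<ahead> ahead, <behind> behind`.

Reachable from c3: {c13, c3, c5, c7}.
Reachable from c11: {c11, c13, c7}.
Only in c3's history (ahead): {c3, c5} — 2.
Only in c11's history (behind): {c11} — 1.

2 ahead, 1 behind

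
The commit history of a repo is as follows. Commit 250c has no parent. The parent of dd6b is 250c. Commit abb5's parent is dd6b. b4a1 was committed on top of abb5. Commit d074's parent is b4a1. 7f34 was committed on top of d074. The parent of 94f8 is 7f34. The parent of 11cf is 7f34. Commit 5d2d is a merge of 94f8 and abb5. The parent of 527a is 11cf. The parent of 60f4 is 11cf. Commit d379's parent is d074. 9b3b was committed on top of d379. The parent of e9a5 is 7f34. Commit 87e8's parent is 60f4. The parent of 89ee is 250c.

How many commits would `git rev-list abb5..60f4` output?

Reachable from 60f4: {11cf, 250c, 60f4, 7f34, abb5, b4a1, d074, dd6b}.
Reachable from abb5: {250c, abb5, dd6b}.
In 60f4's history but not abb5's: {11cf, 60f4, 7f34, b4a1, d074} — 5 commits.

5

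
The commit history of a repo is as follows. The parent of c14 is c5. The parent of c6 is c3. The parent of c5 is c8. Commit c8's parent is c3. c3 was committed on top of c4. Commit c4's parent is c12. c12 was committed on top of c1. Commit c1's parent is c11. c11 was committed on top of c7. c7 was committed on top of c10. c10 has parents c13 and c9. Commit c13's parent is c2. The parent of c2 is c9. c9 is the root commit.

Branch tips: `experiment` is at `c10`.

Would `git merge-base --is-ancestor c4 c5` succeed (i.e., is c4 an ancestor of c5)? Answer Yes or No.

Ancestors of c5 (commits reachable by following parents): {c1, c10, c11, c12, c13, c2, c3, c4, c5, c7, c8, c9}.
c4 is in that set, so it is an ancestor of c5.

Yes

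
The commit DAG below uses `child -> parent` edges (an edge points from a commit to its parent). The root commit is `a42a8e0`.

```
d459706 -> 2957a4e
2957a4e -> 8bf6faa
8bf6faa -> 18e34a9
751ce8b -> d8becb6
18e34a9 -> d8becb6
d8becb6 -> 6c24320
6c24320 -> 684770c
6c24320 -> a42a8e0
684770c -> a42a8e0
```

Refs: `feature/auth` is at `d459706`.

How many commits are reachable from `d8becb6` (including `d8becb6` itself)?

4

Walking parent pointers from d8becb6: reachable set = {684770c, 6c24320, a42a8e0, d8becb6}.
That is 4 commits.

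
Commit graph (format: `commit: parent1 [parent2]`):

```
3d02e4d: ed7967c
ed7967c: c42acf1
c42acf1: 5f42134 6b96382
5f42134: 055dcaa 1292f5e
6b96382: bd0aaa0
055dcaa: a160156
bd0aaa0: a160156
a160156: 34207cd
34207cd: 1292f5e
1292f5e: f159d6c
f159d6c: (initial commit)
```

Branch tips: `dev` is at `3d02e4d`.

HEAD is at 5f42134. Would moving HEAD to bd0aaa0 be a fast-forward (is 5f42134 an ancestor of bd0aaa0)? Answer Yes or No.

No

A fast-forward from 5f42134 to bd0aaa0 is possible iff 5f42134 is an ancestor of bd0aaa0.
Ancestors of bd0aaa0: {1292f5e, 34207cd, a160156, bd0aaa0, f159d6c}.
5f42134 is not among them, so fast-forward is not possible.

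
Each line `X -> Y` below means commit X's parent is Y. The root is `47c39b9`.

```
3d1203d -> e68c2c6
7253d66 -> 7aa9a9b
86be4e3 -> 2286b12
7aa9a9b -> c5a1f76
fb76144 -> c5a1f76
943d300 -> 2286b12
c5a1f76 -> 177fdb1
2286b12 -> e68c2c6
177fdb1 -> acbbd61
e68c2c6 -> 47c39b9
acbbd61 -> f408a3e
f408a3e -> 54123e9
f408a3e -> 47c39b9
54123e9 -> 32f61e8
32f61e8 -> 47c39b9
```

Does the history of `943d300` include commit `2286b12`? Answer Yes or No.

Yes

Ancestors of 943d300 (commits reachable by following parents): {2286b12, 47c39b9, 943d300, e68c2c6}.
2286b12 is in that set, so it is an ancestor of 943d300.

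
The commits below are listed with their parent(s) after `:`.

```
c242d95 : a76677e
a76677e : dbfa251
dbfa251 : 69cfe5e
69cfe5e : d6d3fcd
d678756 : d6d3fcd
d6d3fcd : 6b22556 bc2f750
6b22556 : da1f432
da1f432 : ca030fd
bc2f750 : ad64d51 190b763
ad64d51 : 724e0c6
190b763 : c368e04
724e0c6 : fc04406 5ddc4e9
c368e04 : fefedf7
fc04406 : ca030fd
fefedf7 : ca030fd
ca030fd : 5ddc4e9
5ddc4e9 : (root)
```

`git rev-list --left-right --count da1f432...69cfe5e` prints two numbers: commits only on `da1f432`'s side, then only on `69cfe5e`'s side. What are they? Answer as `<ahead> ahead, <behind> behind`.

Reachable from da1f432: {5ddc4e9, ca030fd, da1f432}.
Reachable from 69cfe5e: {190b763, 5ddc4e9, 69cfe5e, 6b22556, 724e0c6, ad64d51, bc2f750, c368e04, ca030fd, d6d3fcd, da1f432, fc04406, fefedf7}.
Only in da1f432's history (ahead): {} — 0.
Only in 69cfe5e's history (behind): {190b763, 69cfe5e, 6b22556, 724e0c6, ad64d51, bc2f750, c368e04, d6d3fcd, fc04406, fefedf7} — 10.

0 ahead, 10 behind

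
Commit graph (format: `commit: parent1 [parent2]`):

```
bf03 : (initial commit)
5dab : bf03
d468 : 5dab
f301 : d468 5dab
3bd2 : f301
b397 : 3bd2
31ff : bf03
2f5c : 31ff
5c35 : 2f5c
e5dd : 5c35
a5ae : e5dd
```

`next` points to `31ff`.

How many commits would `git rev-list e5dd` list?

Walking parent pointers from e5dd: reachable set = {2f5c, 31ff, 5c35, bf03, e5dd}.
That is 5 commits.

5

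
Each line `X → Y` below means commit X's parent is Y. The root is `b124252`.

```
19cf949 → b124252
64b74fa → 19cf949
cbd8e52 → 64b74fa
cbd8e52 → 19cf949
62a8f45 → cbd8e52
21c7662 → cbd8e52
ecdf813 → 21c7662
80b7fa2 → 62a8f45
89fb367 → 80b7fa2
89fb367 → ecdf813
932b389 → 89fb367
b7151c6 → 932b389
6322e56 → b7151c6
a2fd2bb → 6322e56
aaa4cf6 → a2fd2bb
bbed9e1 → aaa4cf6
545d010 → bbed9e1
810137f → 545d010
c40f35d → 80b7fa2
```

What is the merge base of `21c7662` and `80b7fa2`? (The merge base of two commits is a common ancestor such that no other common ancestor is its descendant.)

cbd8e52

Ancestors of 21c7662: {19cf949, 21c7662, 64b74fa, b124252, cbd8e52}.
Ancestors of 80b7fa2: {19cf949, 62a8f45, 64b74fa, 80b7fa2, b124252, cbd8e52}.
Common ancestors: {19cf949, 64b74fa, b124252, cbd8e52}.
Among these, cbd8e52 is not an ancestor of any other common ancestor — it is the merge base.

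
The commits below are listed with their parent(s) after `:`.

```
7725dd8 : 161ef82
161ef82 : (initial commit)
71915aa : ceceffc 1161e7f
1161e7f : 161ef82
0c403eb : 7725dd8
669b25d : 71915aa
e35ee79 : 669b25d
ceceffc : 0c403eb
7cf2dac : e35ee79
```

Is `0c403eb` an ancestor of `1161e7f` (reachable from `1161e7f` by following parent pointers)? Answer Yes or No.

Ancestors of 1161e7f: {1161e7f, 161ef82}.
0c403eb is not in that set, so it is not an ancestor of 1161e7f.

No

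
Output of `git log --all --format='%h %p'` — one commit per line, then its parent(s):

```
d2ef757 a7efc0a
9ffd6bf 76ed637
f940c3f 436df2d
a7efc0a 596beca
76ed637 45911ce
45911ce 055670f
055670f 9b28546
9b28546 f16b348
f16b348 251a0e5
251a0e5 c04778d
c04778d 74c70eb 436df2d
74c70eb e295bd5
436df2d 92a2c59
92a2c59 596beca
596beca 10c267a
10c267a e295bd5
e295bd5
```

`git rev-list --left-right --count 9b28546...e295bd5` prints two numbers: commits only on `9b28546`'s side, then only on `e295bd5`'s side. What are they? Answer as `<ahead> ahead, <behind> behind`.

9 ahead, 0 behind

Reachable from 9b28546: {10c267a, 251a0e5, 436df2d, 596beca, 74c70eb, 92a2c59, 9b28546, c04778d, e295bd5, f16b348}.
Reachable from e295bd5: {e295bd5}.
Only in 9b28546's history (ahead): {10c267a, 251a0e5, 436df2d, 596beca, 74c70eb, 92a2c59, 9b28546, c04778d, f16b348} — 9.
Only in e295bd5's history (behind): {} — 0.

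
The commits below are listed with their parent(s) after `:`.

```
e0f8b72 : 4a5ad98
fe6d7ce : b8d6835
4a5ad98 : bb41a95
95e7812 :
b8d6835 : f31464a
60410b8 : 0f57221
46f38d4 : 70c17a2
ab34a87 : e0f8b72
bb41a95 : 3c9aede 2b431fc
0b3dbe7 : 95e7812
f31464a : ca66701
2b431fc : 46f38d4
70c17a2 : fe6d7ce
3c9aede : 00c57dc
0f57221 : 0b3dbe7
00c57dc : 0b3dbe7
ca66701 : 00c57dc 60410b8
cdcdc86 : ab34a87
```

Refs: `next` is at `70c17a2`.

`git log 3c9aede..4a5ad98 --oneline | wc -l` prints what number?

Reachable from 4a5ad98: {00c57dc, 0b3dbe7, 0f57221, 2b431fc, 3c9aede, 46f38d4, 4a5ad98, 60410b8, 70c17a2, 95e7812, b8d6835, bb41a95, ca66701, f31464a, fe6d7ce}.
Reachable from 3c9aede: {00c57dc, 0b3dbe7, 3c9aede, 95e7812}.
In 4a5ad98's history but not 3c9aede's: {0f57221, 2b431fc, 46f38d4, 4a5ad98, 60410b8, 70c17a2, b8d6835, bb41a95, ca66701, f31464a, fe6d7ce} — 11 commits.

11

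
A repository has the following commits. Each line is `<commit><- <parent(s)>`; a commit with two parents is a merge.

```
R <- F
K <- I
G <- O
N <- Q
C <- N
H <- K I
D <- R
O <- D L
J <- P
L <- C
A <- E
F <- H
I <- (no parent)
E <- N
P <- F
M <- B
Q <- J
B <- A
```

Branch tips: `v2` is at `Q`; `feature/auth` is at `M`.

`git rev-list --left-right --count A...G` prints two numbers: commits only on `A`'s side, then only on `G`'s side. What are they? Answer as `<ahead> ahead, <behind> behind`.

Reachable from A: {A, E, F, H, I, J, K, N, P, Q}.
Reachable from G: {C, D, F, G, H, I, J, K, L, N, O, P, Q, R}.
Only in A's history (ahead): {A, E} — 2.
Only in G's history (behind): {C, D, G, L, O, R} — 6.

2 ahead, 6 behind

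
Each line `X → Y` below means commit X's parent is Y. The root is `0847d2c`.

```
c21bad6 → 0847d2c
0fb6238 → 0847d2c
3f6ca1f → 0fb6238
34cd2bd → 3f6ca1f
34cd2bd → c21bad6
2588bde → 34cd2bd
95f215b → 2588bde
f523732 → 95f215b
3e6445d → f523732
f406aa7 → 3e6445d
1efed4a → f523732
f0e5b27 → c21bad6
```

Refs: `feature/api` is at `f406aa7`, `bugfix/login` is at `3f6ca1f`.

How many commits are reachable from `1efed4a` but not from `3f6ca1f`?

6

Reachable from 1efed4a: {0847d2c, 0fb6238, 1efed4a, 2588bde, 34cd2bd, 3f6ca1f, 95f215b, c21bad6, f523732}.
Reachable from 3f6ca1f: {0847d2c, 0fb6238, 3f6ca1f}.
In 1efed4a's history but not 3f6ca1f's: {1efed4a, 2588bde, 34cd2bd, 95f215b, c21bad6, f523732} — 6 commits.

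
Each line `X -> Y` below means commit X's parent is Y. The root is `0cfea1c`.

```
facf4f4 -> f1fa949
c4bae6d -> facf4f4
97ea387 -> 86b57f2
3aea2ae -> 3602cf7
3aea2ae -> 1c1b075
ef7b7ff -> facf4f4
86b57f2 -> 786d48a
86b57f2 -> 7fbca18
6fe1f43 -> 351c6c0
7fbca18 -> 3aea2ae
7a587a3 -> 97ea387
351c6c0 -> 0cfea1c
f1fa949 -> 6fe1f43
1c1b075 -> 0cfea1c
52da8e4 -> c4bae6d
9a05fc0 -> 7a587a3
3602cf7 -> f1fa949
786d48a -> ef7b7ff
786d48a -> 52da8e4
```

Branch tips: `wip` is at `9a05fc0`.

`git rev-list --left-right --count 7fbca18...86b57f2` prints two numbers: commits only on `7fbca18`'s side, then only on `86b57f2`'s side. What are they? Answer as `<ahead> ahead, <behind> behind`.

0 ahead, 6 behind

Reachable from 7fbca18: {0cfea1c, 1c1b075, 351c6c0, 3602cf7, 3aea2ae, 6fe1f43, 7fbca18, f1fa949}.
Reachable from 86b57f2: {0cfea1c, 1c1b075, 351c6c0, 3602cf7, 3aea2ae, 52da8e4, 6fe1f43, 786d48a, 7fbca18, 86b57f2, c4bae6d, ef7b7ff, f1fa949, facf4f4}.
Only in 7fbca18's history (ahead): {} — 0.
Only in 86b57f2's history (behind): {52da8e4, 786d48a, 86b57f2, c4bae6d, ef7b7ff, facf4f4} — 6.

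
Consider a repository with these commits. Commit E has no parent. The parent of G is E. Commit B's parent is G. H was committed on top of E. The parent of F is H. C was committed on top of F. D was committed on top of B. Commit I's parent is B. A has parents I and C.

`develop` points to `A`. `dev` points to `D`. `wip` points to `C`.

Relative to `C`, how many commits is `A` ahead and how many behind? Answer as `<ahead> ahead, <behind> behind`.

4 ahead, 0 behind

Reachable from A: {A, B, C, E, F, G, H, I}.
Reachable from C: {C, E, F, H}.
Only in A's history (ahead): {A, B, G, I} — 4.
Only in C's history (behind): {} — 0.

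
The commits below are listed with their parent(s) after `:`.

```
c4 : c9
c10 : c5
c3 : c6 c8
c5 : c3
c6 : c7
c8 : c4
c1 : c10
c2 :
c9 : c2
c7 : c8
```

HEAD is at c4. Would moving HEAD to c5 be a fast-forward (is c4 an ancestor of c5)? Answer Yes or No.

A fast-forward from c4 to c5 is possible iff c4 is an ancestor of c5.
Ancestors of c5: {c2, c3, c4, c5, c6, c7, c8, c9}.
c4 is among them, so fast-forward is possible.

Yes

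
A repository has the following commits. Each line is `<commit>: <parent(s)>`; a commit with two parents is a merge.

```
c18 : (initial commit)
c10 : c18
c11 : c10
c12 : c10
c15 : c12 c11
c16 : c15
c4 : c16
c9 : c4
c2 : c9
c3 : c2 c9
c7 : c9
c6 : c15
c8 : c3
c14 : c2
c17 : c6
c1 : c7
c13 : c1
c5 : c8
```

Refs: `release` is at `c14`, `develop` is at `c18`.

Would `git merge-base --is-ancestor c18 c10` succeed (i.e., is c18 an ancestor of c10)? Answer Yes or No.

Ancestors of c10 (commits reachable by following parents): {c10, c18}.
c18 is in that set, so it is an ancestor of c10.

Yes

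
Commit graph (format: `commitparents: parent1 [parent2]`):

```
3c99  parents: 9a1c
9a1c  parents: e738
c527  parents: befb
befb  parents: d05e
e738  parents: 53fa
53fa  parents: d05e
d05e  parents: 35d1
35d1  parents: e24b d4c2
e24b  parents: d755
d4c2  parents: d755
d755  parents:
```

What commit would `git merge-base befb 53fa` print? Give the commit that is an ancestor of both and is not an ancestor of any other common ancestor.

Ancestors of befb: {35d1, befb, d05e, d4c2, d755, e24b}.
Ancestors of 53fa: {35d1, 53fa, d05e, d4c2, d755, e24b}.
Common ancestors: {35d1, d05e, d4c2, d755, e24b}.
Among these, d05e is not an ancestor of any other common ancestor — it is the merge base.

d05e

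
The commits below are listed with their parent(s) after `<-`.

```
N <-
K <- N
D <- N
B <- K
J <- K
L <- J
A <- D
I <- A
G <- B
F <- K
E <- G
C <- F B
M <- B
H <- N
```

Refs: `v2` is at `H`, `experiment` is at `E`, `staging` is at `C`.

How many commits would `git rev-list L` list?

Walking parent pointers from L: reachable set = {J, K, L, N}.
That is 4 commits.

4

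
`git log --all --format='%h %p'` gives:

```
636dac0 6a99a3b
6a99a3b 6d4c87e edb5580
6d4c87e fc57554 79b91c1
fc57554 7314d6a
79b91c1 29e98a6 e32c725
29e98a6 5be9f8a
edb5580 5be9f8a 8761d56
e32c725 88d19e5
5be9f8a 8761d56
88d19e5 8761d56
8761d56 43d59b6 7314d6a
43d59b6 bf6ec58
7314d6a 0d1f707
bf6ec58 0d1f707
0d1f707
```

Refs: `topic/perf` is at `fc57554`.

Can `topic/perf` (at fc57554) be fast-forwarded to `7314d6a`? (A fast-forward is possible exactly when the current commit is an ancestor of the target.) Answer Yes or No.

A fast-forward from fc57554 to 7314d6a is possible iff fc57554 is an ancestor of 7314d6a.
Ancestors of 7314d6a: {0d1f707, 7314d6a}.
fc57554 is not among them, so fast-forward is not possible.

No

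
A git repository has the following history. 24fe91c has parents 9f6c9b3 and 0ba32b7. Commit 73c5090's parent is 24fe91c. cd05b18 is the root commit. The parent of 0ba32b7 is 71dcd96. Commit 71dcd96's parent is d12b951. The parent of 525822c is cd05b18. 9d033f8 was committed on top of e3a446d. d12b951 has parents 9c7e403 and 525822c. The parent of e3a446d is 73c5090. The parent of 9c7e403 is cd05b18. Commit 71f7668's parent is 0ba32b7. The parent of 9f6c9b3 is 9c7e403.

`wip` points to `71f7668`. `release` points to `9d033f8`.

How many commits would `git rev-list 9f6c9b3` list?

Walking parent pointers from 9f6c9b3: reachable set = {9c7e403, 9f6c9b3, cd05b18}.
That is 3 commits.

3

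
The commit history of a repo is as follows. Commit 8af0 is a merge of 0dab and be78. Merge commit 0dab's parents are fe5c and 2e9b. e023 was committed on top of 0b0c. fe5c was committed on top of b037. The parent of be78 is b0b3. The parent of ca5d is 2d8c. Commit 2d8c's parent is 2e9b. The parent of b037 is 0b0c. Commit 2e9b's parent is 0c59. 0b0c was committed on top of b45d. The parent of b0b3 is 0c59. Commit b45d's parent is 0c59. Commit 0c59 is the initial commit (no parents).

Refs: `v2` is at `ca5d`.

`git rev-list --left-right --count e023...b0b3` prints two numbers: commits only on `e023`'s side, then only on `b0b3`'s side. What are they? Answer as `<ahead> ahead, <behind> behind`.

Reachable from e023: {0b0c, 0c59, b45d, e023}.
Reachable from b0b3: {0c59, b0b3}.
Only in e023's history (ahead): {0b0c, b45d, e023} — 3.
Only in b0b3's history (behind): {b0b3} — 1.

3 ahead, 1 behind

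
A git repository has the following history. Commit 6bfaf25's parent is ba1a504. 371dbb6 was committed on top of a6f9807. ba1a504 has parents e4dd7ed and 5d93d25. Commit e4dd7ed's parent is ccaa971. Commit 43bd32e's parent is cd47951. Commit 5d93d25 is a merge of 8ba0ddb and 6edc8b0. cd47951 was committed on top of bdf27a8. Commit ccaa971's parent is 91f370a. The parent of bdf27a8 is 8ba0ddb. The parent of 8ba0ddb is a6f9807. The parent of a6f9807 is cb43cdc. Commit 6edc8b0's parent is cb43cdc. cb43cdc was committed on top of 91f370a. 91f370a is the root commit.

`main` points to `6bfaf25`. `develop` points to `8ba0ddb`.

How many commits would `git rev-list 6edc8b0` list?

Walking parent pointers from 6edc8b0: reachable set = {6edc8b0, 91f370a, cb43cdc}.
That is 3 commits.

3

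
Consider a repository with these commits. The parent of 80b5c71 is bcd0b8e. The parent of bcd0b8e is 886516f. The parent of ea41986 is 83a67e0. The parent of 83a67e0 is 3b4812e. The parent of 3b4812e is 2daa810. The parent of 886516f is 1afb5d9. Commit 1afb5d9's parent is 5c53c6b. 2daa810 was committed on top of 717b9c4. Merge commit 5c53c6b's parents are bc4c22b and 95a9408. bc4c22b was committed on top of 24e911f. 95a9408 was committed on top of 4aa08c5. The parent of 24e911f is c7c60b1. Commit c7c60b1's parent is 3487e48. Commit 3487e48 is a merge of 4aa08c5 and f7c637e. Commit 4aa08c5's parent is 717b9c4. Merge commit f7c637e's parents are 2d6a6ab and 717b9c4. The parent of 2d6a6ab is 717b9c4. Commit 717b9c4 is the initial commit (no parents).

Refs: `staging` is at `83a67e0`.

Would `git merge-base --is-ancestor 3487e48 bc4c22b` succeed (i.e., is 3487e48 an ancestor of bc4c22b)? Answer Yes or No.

Ancestors of bc4c22b (commits reachable by following parents): {24e911f, 2d6a6ab, 3487e48, 4aa08c5, 717b9c4, bc4c22b, c7c60b1, f7c637e}.
3487e48 is in that set, so it is an ancestor of bc4c22b.

Yes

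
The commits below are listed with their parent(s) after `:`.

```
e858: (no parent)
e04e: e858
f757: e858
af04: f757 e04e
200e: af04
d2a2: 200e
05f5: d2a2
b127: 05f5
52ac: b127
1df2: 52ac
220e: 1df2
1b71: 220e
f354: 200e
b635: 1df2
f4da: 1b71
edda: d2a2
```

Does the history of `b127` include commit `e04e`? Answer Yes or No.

Ancestors of b127 (commits reachable by following parents): {05f5, 200e, af04, b127, d2a2, e04e, e858, f757}.
e04e is in that set, so it is an ancestor of b127.

Yes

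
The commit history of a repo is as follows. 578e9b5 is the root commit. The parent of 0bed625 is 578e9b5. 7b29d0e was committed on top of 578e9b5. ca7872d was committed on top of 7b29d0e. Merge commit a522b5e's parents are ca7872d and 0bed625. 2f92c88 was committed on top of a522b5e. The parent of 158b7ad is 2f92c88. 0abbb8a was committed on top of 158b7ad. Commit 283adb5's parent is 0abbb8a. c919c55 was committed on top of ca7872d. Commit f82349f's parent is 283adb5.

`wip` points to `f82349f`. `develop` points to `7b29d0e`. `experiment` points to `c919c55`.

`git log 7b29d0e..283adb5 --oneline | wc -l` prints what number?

7

Reachable from 283adb5: {0abbb8a, 0bed625, 158b7ad, 283adb5, 2f92c88, 578e9b5, 7b29d0e, a522b5e, ca7872d}.
Reachable from 7b29d0e: {578e9b5, 7b29d0e}.
In 283adb5's history but not 7b29d0e's: {0abbb8a, 0bed625, 158b7ad, 283adb5, 2f92c88, a522b5e, ca7872d} — 7 commits.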